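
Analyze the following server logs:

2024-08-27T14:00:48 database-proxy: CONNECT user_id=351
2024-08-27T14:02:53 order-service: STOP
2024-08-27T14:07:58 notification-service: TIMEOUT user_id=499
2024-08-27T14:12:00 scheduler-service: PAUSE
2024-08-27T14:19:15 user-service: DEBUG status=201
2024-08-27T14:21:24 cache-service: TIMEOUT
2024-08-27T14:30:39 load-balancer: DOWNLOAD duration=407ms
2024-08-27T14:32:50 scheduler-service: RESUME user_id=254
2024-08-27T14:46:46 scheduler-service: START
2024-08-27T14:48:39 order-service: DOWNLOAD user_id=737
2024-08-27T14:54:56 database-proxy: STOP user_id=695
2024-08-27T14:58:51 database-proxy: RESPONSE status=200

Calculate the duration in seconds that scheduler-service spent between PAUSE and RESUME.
1250

To calculate state duration:

1. Find PAUSE event for scheduler-service: 2024-08-27T14:12:00
2. Find RESUME event for scheduler-service: 2024-08-27T14:32:50
3. Calculate duration: 2024-08-27T14:32:50 - 2024-08-27T14:12:00 = 1250 seconds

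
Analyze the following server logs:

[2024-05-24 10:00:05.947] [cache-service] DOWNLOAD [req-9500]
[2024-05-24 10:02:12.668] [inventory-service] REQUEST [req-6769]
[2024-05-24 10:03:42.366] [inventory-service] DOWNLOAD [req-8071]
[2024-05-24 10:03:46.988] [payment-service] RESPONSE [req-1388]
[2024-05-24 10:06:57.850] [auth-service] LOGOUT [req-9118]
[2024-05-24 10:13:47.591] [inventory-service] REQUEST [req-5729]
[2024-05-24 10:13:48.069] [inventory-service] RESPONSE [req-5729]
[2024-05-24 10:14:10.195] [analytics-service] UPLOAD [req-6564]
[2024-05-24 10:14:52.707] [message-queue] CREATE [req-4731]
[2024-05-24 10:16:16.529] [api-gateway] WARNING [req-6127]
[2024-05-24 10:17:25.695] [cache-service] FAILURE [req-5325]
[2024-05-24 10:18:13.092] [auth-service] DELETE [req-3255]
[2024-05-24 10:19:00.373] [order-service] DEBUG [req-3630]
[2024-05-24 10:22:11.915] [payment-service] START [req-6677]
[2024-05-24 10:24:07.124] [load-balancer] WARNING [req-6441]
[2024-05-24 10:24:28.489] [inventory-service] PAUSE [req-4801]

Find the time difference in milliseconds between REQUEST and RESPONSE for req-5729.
478

To calculate latency:

1. Find REQUEST with id req-5729: 2024-05-24 10:13:47.591
2. Find RESPONSE with id req-5729: 2024-05-24 10:13:48.069
3. Latency: 2024-05-24 10:13:48.069 - 2024-05-24 10:13:47.591 = 478ms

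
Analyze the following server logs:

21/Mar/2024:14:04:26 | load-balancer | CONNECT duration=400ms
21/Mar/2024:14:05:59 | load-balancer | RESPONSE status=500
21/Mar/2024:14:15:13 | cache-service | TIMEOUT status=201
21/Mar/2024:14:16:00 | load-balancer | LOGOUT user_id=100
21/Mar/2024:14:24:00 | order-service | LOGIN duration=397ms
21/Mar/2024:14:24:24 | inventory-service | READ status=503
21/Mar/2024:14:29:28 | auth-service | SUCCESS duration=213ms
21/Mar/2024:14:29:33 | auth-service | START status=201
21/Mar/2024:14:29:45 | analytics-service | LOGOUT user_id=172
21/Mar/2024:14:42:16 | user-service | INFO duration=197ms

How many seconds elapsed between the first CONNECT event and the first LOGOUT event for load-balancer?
694

To find the time between events:

1. Locate the first CONNECT event for load-balancer: 21/Mar/2024:14:04:26
2. Locate the first LOGOUT event for load-balancer: 21/Mar/2024:14:16:00
3. Calculate the difference: 21/Mar/2024:14:16:00 - 21/Mar/2024:14:04:26 = 694 seconds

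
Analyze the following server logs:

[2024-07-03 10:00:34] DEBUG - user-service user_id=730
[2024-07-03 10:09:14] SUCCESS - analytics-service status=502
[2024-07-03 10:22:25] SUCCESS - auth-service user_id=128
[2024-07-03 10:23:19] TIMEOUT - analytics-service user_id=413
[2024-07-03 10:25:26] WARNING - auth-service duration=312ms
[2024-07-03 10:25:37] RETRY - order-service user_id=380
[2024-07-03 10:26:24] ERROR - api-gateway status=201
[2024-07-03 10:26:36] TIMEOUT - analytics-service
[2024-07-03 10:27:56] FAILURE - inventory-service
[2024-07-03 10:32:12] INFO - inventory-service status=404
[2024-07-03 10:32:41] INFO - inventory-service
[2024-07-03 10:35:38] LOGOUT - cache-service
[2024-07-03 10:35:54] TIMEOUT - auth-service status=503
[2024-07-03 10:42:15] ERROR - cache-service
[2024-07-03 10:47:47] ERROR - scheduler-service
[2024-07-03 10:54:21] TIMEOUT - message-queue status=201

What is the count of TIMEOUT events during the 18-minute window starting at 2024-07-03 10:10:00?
2

To count events in the time window:

1. Window boundaries: 2024-07-03 10:10:00 to 2024-07-03 10:28:00
2. Filter for TIMEOUT events within this window
3. Count matching events: 2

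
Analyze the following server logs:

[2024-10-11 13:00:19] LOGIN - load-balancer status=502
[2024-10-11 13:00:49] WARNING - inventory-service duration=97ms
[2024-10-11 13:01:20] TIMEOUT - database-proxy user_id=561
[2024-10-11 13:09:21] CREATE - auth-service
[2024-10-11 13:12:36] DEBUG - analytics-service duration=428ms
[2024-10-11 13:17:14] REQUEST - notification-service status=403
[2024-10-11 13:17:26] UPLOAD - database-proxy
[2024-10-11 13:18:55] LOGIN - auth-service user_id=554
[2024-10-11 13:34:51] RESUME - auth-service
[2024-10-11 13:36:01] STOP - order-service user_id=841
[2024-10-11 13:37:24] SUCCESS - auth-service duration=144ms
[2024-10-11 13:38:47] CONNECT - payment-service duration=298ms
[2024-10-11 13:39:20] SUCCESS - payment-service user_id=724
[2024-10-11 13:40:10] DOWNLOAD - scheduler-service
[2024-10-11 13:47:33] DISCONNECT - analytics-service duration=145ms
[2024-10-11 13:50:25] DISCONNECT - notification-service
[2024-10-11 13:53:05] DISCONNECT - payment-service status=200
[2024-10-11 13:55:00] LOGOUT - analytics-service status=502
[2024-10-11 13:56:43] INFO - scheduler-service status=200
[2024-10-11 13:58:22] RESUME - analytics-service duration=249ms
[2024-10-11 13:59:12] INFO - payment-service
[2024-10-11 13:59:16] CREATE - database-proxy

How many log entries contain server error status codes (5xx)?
2

To find matching entries:

1. Pattern to match: server error status codes (5xx)
2. Scan each log entry for the pattern
3. Count matches: 2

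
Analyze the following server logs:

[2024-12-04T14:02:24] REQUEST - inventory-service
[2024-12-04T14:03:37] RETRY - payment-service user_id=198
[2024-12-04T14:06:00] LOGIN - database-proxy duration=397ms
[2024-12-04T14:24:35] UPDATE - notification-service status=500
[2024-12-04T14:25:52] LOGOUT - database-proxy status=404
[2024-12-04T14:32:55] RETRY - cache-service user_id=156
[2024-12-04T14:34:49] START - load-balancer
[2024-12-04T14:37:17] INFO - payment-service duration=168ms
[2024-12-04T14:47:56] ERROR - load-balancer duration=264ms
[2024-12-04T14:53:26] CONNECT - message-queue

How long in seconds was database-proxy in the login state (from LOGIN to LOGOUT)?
1192

To calculate state duration:

1. Find LOGIN event for database-proxy: 2024-12-04T14:06:00
2. Find LOGOUT event for database-proxy: 2024-12-04T14:25:52
3. Calculate duration: 2024-12-04T14:25:52 - 2024-12-04T14:06:00 = 1192 seconds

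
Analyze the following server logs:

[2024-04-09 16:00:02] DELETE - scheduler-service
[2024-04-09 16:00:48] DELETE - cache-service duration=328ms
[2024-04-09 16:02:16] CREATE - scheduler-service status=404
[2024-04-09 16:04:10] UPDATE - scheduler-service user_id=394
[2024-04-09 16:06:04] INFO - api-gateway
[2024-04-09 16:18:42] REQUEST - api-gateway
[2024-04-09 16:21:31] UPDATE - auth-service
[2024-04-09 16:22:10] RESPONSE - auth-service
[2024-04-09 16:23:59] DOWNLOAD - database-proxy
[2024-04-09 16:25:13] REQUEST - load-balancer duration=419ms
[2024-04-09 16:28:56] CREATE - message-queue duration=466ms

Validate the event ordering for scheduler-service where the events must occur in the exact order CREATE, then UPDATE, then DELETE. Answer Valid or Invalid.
Invalid

To validate ordering:

1. Required order: CREATE → UPDATE → DELETE
2. Rule: the events must occur in the exact order CREATE, then UPDATE, then DELETE
3. Check actual order of events for scheduler-service
4. Result: Invalid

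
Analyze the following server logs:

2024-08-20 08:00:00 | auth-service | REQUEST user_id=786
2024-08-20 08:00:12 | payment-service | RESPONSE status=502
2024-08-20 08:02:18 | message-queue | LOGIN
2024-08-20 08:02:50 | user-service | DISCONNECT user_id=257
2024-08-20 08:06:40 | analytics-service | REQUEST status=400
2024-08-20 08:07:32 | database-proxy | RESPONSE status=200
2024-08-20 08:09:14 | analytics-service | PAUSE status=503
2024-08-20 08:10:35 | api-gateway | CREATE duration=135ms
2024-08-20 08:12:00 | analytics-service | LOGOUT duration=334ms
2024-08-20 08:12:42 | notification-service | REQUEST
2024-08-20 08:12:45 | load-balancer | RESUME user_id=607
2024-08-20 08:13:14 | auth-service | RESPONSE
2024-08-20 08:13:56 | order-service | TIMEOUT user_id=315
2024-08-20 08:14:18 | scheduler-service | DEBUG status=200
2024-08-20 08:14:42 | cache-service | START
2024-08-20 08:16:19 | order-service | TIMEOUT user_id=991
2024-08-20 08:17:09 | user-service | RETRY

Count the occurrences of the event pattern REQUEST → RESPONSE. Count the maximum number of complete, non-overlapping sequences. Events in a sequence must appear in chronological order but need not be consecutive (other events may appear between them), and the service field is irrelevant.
3

To count sequences:

1. Look for pattern: REQUEST → RESPONSE
2. Greedily scan the log in chronological order, matching each sequence element in turn (ignoring service)
3. Each time the full pattern completes, increment the count and restart matching from the next event
4. Complete non-overlapping sequences found: 3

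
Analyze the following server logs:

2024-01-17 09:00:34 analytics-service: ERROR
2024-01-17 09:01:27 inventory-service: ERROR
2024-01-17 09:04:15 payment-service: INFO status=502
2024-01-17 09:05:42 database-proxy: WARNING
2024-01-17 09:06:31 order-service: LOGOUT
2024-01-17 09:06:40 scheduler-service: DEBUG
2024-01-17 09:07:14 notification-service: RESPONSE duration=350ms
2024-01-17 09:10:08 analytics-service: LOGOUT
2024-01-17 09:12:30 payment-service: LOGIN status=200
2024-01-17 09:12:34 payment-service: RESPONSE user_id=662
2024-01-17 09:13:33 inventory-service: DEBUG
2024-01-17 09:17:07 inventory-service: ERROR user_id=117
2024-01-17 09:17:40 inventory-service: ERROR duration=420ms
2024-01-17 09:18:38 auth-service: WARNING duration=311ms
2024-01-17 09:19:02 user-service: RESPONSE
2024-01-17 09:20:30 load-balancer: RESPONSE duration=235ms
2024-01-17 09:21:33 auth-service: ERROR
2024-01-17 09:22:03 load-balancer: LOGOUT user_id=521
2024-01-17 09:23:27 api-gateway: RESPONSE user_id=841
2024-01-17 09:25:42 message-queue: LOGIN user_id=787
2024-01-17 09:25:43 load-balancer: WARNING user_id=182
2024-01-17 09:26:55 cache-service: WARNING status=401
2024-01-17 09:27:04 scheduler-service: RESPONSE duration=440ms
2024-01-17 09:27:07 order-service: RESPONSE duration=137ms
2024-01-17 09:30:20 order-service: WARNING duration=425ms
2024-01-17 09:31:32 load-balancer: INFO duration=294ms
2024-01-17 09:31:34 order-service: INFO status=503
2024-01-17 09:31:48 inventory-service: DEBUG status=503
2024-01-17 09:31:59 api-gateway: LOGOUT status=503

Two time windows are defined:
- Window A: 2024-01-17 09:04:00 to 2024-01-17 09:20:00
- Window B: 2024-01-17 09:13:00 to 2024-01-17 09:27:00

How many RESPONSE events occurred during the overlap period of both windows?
1

To find overlap events:

1. Window A: 2024-01-17 09:04:00 to 2024-01-17 09:20:00
2. Window B: 2024-01-17 09:13:00 to 2024-01-17 09:27:00
3. Overlap period: 2024-01-17 09:13:00 to 2024-01-17 09:20:00
4. Count RESPONSE events in overlap: 1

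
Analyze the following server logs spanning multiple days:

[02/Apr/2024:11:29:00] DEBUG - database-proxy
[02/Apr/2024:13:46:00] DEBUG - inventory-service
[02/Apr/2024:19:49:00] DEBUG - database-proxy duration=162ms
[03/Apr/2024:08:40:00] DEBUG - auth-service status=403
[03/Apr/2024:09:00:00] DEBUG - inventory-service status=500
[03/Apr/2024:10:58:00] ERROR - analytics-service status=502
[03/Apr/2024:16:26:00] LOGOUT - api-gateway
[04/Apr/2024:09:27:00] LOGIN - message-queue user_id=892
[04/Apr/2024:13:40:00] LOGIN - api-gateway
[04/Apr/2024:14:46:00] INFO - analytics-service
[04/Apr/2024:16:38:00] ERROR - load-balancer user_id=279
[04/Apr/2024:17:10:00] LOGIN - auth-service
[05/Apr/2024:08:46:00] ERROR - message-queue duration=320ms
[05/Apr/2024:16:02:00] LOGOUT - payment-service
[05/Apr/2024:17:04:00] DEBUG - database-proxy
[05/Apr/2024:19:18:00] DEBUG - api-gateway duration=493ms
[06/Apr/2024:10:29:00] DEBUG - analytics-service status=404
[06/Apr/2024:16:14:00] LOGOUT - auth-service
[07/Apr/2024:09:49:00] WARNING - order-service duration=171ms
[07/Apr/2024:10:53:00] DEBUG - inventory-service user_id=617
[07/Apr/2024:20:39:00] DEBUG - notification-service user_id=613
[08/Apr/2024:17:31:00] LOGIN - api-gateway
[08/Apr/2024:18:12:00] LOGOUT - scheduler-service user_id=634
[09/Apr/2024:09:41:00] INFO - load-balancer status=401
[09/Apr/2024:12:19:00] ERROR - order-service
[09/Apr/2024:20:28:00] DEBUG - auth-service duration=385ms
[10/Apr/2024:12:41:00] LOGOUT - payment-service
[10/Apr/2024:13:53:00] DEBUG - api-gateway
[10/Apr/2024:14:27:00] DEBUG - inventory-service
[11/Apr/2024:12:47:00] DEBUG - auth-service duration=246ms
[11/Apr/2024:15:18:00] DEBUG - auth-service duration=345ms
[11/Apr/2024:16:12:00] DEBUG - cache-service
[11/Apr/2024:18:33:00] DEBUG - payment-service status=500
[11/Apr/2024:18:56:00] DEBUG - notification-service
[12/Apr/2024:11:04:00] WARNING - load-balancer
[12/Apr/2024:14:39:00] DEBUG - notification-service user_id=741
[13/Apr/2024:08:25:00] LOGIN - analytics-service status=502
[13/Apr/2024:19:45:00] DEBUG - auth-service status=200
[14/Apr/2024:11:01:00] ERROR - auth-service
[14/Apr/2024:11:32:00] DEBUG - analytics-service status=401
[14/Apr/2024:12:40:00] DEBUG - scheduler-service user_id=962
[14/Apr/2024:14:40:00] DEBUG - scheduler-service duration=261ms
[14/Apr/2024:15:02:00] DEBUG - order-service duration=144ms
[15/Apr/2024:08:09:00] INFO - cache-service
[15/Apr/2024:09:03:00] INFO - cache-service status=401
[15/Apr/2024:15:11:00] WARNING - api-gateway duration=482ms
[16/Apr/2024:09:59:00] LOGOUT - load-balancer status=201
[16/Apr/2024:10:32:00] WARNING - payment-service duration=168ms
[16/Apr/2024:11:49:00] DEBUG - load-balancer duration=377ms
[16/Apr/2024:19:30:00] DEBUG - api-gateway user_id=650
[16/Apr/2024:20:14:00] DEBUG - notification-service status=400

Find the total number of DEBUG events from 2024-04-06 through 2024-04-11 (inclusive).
11

To filter by date range:

1. Date range: 2024-04-06 through 2024-04-11, both dates inclusive
2. Filter for DEBUG events whose date falls in this range
3. Count matching events: 11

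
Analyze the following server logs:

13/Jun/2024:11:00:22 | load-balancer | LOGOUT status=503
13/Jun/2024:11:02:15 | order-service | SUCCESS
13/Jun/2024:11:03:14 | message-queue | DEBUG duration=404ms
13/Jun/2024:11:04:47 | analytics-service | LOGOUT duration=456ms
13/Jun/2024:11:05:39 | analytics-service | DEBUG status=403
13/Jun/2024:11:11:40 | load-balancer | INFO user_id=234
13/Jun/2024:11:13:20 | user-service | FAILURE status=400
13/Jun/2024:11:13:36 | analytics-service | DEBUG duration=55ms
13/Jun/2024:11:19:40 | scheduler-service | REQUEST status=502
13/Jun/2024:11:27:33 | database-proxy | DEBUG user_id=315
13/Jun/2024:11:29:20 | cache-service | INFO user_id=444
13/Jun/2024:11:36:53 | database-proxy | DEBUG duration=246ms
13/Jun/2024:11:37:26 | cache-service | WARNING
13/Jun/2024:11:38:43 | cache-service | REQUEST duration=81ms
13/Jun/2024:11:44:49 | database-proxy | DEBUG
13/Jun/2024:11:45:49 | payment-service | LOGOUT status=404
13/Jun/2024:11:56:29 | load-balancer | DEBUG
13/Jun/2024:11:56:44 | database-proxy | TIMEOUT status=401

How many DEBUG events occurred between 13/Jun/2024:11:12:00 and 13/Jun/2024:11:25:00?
1

To count events in the time window:

1. Window boundaries: 13/Jun/2024:11:12:00 to 13/Jun/2024:11:25:00
2. Filter for DEBUG events within this window
3. Count matching events: 1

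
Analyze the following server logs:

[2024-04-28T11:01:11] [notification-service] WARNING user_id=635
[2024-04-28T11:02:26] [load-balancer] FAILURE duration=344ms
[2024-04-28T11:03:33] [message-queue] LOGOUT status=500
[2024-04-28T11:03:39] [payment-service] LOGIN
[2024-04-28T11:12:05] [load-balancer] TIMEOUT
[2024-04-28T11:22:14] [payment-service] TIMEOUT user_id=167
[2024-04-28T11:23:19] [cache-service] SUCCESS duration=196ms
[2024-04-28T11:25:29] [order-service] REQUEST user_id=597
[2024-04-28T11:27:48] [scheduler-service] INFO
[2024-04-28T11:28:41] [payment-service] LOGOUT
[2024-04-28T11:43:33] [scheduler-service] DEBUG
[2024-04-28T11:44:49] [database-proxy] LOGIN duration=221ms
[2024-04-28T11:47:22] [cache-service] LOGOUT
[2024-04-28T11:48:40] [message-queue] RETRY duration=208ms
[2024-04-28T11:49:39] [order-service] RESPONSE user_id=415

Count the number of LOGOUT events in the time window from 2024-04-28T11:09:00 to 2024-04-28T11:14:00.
0

To count events in the time window:

1. Window boundaries: 2024-04-28T11:09:00 to 2024-04-28T11:14:00
2. Filter for LOGOUT events within this window
3. Count matching events: 0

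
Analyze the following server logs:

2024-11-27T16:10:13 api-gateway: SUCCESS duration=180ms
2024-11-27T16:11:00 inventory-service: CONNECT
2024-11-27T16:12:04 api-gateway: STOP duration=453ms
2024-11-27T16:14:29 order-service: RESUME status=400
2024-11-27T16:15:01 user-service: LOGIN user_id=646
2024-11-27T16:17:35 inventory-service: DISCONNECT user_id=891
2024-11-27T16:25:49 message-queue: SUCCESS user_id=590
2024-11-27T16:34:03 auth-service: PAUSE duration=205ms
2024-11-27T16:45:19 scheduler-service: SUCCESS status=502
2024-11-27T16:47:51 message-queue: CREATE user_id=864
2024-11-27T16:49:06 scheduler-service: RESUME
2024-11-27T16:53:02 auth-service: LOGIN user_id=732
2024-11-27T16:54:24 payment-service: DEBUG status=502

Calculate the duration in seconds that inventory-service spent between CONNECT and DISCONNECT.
395

To calculate state duration:

1. Find CONNECT event for inventory-service: 2024-11-27T16:11:00
2. Find DISCONNECT event for inventory-service: 2024-11-27T16:17:35
3. Calculate duration: 2024-11-27T16:17:35 - 2024-11-27T16:11:00 = 395 seconds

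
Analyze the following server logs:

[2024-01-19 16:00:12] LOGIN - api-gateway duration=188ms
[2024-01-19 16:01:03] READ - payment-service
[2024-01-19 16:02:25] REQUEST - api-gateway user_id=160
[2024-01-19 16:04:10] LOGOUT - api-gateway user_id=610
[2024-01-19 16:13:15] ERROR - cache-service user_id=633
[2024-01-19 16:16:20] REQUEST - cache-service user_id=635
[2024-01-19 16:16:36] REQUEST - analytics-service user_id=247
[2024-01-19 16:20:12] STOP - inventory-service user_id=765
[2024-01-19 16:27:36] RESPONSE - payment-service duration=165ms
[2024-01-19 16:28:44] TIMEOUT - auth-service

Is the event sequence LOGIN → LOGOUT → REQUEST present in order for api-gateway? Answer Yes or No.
No

To verify sequence order:

1. Find all events in sequence LOGIN → LOGOUT → REQUEST for api-gateway
2. Extract their timestamps
3. Check if timestamps are in ascending order
4. Result: No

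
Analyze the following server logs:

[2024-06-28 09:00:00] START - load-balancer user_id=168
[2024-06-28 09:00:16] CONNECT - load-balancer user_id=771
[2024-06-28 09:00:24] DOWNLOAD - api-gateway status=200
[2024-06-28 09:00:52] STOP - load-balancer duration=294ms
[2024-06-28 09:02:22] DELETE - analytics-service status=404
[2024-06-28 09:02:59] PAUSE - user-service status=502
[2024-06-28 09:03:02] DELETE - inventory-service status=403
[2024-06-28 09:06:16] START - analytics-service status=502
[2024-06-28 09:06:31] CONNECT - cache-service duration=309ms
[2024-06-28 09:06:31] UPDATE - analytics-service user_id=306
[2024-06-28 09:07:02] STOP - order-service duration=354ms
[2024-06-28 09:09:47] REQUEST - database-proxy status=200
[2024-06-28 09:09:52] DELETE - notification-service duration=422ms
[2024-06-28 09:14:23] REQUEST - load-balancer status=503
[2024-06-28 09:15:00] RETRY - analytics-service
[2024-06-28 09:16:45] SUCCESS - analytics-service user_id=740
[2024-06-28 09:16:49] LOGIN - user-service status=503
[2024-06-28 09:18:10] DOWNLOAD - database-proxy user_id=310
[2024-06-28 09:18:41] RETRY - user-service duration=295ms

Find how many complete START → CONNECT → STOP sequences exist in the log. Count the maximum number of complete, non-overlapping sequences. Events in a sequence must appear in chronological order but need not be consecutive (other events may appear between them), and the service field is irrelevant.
2

To count sequences:

1. Look for pattern: START → CONNECT → STOP
2. Greedily scan the log in chronological order, matching each sequence element in turn (ignoring service)
3. Each time the full pattern completes, increment the count and restart matching from the next event
4. Complete non-overlapping sequences found: 2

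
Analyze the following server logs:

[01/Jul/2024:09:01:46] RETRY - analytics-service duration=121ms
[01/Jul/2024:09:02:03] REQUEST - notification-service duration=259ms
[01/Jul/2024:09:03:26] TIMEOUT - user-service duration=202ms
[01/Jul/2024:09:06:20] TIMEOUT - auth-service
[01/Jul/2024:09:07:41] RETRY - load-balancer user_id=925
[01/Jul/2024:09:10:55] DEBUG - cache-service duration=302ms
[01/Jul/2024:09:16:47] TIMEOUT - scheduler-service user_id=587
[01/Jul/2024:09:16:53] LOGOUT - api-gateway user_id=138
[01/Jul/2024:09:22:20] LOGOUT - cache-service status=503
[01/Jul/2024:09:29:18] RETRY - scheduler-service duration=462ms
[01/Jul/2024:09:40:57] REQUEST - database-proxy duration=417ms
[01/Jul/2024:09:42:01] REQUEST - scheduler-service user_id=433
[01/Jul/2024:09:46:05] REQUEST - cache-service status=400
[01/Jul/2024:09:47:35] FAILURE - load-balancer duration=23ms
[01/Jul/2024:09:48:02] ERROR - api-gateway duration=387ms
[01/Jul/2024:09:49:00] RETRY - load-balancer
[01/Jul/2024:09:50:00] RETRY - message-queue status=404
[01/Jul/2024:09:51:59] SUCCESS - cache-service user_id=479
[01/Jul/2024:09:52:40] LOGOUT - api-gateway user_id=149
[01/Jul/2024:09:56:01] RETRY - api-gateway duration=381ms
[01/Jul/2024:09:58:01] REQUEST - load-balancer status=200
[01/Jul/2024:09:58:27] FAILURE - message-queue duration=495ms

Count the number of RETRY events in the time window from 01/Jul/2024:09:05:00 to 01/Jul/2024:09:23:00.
1

To count events in the time window:

1. Window boundaries: 01/Jul/2024:09:05:00 to 01/Jul/2024:09:23:00
2. Filter for RETRY events within this window
3. Count matching events: 1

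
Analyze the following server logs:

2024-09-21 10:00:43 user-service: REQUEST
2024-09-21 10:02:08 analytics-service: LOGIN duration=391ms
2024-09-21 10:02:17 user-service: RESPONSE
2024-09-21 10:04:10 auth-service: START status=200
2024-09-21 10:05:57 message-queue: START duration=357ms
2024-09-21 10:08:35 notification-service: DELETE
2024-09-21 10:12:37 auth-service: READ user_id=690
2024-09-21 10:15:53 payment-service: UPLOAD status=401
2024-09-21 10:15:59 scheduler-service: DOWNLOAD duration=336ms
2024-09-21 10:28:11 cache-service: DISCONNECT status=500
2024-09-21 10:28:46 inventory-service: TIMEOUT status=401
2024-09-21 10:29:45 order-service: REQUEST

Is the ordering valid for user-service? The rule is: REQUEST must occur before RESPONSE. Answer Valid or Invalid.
Valid

To validate ordering:

1. Required order: REQUEST → RESPONSE
2. Rule: REQUEST must occur before RESPONSE
3. Check actual order of events for user-service
4. Result: Valid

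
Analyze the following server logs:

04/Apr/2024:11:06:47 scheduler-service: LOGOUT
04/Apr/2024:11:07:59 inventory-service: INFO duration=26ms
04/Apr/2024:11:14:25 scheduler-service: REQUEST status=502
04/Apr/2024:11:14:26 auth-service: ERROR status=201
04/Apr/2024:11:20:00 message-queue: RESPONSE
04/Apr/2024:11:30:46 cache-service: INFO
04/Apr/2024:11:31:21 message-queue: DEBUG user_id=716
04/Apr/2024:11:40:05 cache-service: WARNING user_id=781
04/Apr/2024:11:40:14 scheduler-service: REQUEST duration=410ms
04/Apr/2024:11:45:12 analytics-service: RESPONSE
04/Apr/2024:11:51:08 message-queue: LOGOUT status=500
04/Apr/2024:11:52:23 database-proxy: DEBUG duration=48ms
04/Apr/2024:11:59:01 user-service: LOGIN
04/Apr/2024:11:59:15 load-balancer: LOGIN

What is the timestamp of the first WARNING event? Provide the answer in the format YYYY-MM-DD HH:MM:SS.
2024-04-04 11:40:05

To find the first event:

1. Filter for all WARNING events
2. Sort by timestamp
3. Select the first one
4. Timestamp: 2024-04-04 11:40:05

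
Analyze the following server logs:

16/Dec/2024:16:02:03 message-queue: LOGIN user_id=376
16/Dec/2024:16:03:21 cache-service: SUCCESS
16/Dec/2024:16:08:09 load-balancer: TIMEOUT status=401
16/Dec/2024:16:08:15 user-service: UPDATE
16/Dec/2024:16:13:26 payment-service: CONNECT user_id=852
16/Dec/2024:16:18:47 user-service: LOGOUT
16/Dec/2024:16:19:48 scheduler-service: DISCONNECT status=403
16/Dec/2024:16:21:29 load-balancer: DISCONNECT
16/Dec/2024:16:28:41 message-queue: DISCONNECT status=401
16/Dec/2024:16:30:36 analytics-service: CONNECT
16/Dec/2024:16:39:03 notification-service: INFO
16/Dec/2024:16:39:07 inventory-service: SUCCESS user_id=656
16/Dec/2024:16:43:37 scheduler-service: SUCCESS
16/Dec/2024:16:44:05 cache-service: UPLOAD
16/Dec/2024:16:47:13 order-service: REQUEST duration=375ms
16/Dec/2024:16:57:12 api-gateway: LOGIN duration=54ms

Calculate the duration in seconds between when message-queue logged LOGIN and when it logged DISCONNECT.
1598

To find the time between events:

1. Locate the first LOGIN event for message-queue: 16/Dec/2024:16:02:03
2. Locate the first DISCONNECT event for message-queue: 16/Dec/2024:16:28:41
3. Calculate the difference: 16/Dec/2024:16:28:41 - 16/Dec/2024:16:02:03 = 1598 seconds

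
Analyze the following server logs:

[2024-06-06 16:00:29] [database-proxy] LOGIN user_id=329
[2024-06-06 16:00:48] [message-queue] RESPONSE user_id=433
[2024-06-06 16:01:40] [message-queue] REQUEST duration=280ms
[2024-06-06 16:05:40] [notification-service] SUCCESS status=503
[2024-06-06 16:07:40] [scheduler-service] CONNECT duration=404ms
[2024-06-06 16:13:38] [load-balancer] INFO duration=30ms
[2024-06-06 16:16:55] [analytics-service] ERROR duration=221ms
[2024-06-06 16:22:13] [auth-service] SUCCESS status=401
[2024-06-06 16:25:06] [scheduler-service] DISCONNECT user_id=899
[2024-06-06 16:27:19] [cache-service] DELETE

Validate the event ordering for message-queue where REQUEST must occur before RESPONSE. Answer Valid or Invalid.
Invalid

To validate ordering:

1. Required order: REQUEST → RESPONSE
2. Rule: REQUEST must occur before RESPONSE
3. Check actual order of events for message-queue
4. Result: Invalid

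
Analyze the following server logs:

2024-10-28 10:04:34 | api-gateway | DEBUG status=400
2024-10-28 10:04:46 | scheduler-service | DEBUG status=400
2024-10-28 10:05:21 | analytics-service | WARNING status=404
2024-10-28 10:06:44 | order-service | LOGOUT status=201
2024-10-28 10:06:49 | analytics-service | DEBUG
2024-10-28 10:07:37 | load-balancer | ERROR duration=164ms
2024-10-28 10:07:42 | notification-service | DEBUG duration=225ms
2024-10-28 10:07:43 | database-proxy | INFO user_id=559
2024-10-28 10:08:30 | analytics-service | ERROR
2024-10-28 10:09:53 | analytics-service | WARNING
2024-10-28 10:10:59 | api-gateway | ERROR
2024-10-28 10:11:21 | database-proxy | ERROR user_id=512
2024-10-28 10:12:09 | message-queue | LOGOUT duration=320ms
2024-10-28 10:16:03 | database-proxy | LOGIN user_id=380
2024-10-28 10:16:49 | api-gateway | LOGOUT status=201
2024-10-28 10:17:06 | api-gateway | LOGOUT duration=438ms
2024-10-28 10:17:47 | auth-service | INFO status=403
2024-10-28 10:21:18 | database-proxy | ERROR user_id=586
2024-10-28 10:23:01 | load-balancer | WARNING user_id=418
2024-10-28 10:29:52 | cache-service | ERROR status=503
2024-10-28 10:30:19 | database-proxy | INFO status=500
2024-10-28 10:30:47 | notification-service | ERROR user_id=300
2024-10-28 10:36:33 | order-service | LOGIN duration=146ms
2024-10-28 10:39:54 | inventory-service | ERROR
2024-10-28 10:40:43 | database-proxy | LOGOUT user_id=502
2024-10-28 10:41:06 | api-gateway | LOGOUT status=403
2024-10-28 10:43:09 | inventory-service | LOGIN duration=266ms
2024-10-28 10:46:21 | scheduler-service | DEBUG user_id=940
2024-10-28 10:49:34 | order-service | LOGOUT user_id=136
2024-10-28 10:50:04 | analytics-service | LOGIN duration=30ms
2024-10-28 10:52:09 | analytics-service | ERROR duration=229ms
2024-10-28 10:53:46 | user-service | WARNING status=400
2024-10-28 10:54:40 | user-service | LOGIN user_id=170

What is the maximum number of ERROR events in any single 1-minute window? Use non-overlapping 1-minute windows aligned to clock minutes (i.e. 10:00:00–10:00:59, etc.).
1

To find the burst window:

1. Divide the log period into non-overlapping 1-minute windows starting at 10:00
2. Count ERROR events in each window
3. Find the window with maximum count
4. Maximum events in a window: 1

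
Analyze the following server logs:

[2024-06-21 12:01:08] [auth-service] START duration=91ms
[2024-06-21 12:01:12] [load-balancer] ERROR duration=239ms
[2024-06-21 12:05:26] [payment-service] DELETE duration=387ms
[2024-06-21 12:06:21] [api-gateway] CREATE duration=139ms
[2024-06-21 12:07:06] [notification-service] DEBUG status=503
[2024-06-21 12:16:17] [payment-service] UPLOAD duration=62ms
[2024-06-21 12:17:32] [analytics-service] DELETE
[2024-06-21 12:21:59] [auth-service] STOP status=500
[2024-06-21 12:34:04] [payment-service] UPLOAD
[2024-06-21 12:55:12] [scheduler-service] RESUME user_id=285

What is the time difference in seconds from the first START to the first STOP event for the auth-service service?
1251

To find the time between events:

1. Locate the first START event for auth-service: 2024-06-21 12:01:08
2. Locate the first STOP event for auth-service: 2024-06-21 12:21:59
3. Calculate the difference: 2024-06-21 12:21:59 - 2024-06-21 12:01:08 = 1251 seconds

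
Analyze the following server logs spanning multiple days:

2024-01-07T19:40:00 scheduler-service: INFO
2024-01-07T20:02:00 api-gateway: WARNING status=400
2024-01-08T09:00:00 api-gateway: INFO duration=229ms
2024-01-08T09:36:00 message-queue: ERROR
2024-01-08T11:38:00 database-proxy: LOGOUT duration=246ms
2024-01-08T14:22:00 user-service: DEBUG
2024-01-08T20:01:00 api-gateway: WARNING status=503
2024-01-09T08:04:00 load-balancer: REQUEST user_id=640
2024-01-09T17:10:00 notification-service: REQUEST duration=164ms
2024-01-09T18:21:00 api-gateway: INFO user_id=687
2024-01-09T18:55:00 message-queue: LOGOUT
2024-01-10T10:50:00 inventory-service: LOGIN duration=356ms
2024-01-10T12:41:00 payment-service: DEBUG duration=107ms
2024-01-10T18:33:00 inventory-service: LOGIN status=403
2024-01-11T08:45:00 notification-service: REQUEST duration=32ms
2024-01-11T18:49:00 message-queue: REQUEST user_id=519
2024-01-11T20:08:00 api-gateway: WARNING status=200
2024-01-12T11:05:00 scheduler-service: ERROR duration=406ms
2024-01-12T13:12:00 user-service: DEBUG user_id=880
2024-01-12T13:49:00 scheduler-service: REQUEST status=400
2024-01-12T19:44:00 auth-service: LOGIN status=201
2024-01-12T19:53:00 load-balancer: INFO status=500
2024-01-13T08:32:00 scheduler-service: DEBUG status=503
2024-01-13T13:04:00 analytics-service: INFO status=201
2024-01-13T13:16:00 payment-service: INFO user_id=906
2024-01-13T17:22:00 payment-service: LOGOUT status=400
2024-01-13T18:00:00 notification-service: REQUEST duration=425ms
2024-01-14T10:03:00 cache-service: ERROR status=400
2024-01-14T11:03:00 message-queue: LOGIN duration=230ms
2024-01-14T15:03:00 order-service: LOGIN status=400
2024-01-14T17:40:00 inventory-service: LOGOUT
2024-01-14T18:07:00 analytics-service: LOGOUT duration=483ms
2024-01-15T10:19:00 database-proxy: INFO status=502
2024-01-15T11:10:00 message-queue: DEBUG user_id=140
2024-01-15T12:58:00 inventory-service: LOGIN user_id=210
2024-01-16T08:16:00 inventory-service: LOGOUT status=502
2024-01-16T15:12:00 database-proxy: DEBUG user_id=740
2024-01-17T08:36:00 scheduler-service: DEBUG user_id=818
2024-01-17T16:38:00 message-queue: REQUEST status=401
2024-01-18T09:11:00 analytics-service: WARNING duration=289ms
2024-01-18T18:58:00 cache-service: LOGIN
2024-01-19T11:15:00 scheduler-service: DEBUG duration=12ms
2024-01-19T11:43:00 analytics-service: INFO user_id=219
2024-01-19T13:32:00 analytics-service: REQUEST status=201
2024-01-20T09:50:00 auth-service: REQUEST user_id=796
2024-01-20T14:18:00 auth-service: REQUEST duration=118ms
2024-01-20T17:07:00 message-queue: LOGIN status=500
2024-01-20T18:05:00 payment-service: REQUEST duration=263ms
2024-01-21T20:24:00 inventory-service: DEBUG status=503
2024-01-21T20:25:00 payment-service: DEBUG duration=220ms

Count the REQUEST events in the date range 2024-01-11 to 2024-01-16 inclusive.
4

To filter by date range:

1. Date range: 2024-01-11 through 2024-01-16, both dates inclusive
2. Filter for REQUEST events whose date falls in this range
3. Count matching events: 4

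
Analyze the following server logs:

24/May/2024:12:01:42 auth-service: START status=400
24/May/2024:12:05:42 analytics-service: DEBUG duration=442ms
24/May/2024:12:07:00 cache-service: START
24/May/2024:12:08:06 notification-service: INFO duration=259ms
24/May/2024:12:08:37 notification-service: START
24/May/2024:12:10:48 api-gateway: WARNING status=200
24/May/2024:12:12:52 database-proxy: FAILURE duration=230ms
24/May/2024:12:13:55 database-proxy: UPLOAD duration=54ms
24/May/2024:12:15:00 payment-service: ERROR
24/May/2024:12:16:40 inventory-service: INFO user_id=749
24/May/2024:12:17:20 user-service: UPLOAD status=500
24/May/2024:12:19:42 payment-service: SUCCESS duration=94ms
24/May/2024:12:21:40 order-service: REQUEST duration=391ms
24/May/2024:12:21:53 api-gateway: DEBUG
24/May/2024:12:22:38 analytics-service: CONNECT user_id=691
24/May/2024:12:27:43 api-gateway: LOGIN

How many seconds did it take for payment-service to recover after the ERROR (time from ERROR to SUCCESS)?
282

To calculate recovery time:

1. Find ERROR event for payment-service: 24/May/2024:12:15:00
2. Find next SUCCESS event for payment-service: 24/May/2024:12:19:42
3. Recovery time: 24/May/2024:12:19:42 - 24/May/2024:12:15:00 = 282 seconds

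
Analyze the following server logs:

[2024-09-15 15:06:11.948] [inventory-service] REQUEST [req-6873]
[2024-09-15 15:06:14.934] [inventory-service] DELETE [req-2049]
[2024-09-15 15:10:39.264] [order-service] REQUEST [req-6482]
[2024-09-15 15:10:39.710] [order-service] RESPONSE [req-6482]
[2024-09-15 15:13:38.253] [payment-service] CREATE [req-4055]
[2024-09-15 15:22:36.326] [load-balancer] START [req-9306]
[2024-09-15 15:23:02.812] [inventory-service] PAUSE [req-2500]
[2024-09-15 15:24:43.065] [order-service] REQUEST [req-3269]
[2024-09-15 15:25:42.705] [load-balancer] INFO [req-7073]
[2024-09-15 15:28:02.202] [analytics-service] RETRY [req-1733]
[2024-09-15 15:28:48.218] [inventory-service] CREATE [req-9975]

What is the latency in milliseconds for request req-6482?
446

To calculate latency:

1. Find REQUEST with id req-6482: 2024-09-15 15:10:39.264
2. Find RESPONSE with id req-6482: 2024-09-15 15:10:39.710
3. Latency: 2024-09-15 15:10:39.710 - 2024-09-15 15:10:39.264 = 446ms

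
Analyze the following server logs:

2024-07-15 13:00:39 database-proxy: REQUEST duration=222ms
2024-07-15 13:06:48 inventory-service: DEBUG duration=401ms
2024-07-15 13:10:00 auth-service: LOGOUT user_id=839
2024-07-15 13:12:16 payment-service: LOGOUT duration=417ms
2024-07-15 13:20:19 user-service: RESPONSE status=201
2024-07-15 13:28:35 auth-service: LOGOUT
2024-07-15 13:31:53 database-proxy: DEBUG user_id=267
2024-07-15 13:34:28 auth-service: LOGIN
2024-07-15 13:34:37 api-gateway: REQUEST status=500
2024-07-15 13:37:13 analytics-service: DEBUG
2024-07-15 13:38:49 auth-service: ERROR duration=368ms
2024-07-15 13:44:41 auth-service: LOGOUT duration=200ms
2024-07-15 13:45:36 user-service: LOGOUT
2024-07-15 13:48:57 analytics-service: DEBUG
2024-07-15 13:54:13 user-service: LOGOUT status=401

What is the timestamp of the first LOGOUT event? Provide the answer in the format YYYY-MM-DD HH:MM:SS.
2024-07-15 13:10:00

To find the first event:

1. Filter for all LOGOUT events
2. Sort by timestamp
3. Select the first one
4. Timestamp: 2024-07-15 13:10:00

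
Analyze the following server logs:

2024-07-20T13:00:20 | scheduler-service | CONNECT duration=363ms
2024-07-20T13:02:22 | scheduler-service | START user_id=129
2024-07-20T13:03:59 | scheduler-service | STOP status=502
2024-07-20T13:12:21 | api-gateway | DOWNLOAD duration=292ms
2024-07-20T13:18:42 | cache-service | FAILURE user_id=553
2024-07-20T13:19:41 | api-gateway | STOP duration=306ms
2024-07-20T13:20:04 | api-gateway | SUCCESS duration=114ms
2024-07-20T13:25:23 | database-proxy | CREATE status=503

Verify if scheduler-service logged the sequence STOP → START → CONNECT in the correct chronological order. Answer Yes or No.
No

To verify sequence order:

1. Find all events in sequence STOP → START → CONNECT for scheduler-service
2. Extract their timestamps
3. Check if timestamps are in ascending order
4. Result: No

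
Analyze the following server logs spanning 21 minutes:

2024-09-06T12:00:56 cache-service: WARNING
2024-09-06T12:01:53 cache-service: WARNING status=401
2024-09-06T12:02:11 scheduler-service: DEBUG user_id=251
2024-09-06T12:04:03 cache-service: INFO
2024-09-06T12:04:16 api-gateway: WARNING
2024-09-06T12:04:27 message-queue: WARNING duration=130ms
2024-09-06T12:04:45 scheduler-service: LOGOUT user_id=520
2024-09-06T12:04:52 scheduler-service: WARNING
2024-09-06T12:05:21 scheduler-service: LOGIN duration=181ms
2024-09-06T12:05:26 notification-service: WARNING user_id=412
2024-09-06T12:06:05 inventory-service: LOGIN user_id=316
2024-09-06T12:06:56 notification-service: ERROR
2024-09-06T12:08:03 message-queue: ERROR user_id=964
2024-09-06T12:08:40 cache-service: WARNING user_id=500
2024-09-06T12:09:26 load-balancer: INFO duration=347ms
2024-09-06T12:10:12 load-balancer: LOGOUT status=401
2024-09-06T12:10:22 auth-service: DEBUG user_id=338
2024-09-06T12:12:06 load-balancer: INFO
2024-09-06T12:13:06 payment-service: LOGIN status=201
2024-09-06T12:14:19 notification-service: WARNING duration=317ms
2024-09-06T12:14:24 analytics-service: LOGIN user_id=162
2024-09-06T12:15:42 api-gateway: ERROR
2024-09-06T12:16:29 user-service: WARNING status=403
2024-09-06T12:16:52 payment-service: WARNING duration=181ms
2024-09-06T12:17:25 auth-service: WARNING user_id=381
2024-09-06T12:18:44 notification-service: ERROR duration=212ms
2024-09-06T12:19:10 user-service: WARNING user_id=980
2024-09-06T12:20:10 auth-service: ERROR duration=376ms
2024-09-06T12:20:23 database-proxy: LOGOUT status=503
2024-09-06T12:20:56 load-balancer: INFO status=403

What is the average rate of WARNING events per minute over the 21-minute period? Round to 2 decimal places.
0.57

To calculate the rate:

1. Count total WARNING events: 12
2. Total time period: 21 minutes
3. Rate = 12 / 21 = 0.57 events per minute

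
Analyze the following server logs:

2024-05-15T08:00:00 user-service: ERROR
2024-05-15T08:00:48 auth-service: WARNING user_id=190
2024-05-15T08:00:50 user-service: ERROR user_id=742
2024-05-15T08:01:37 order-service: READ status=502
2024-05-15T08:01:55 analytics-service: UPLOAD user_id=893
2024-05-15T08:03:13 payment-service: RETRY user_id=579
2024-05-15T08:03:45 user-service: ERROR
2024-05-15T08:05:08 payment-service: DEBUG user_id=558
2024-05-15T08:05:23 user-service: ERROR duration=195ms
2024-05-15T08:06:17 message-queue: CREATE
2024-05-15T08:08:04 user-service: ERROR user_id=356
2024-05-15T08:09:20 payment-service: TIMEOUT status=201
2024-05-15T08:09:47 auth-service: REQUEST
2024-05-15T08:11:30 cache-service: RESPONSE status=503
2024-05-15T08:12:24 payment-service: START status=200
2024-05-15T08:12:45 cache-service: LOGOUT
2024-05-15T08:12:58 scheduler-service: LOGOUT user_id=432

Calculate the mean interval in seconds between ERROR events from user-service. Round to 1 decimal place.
121.0

To calculate average interval:

1. Find all ERROR events for user-service in order
2. Calculate time gaps between consecutive events
3. Compute mean of gaps: 484 / 4 = 121.0 seconds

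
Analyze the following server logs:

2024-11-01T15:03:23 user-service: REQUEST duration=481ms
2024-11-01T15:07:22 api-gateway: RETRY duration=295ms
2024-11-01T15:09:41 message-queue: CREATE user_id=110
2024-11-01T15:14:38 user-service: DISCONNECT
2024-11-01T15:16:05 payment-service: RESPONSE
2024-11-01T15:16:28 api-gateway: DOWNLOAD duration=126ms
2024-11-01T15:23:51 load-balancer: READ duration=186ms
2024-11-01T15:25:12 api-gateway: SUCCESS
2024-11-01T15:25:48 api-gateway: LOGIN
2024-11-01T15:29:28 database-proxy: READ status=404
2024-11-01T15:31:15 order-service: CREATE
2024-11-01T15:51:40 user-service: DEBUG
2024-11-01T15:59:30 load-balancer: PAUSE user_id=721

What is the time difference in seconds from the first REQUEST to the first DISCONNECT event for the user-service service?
675

To find the time between events:

1. Locate the first REQUEST event for user-service: 2024-11-01T15:03:23
2. Locate the first DISCONNECT event for user-service: 2024-11-01T15:14:38
3. Calculate the difference: 2024-11-01T15:14:38 - 2024-11-01T15:03:23 = 675 seconds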